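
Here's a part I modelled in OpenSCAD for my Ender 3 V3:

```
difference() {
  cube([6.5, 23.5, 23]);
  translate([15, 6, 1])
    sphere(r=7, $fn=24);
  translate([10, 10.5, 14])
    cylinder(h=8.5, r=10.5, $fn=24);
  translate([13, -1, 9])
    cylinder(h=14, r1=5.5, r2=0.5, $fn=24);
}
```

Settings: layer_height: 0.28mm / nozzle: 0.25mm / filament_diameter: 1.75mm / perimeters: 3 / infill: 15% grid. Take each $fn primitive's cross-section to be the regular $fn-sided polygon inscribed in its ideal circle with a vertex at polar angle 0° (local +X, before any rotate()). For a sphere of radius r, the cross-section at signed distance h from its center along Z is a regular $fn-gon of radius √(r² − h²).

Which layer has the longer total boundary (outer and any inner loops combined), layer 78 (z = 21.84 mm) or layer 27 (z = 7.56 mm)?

layer 27 (z = 7.56 mm)

Layer 78 (z = 21.84): the 6.5×23.5 cube contributes its full rectangle (perimeter 60.00 mm); the sphere at (15, 6) is absent (|z−center|=20.840 > r=7); the r=10.5 cylinder at (10, 10.5) contributes a regular 24-gon of circumradius 10.5 (perimeter = 2·24·10.500·sin(180°/24) = 65.79 mm); the cone at (13, -1) contributes a regular 24-gon of circumradius 0.914 (interpolated between r1=5.5 and r2=0.5 at t=0.917) (perimeter = 2·24·0.914·sin(180°/24) = 5.73 mm); After the difference (first − rest): starting from the 6.5×23.5 cube, the r=10.5 cylinder at (10, 10.5) partially overlaps it — only the 97.70 mm² overlap (of its 342.42 mm²) is removed, clipping the outline; the cone at (13, -1) misses the remaining region (no effect) — boundary = 53.73 mm. So its perimeter = 53.73 mm. Layer 27 (z = 7.56): the cube (footprint 6.5×23.5) is included at this height (perimeter 60.00 mm); the r=7 sphere at (15, 6) slices to a regular 24-gon of circumradius 2.443 (√(r²−h²) with h=6.56 from center) (perimeter = 2·24·2.443·sin(180°/24) = 15.30 mm); the cylinder at (10, 10.5) does not reach this height (z outside [14, 22.5]); the cone at (13, -1) does not reach this height (z outside [9, 23]); Subtracting the remaining from the first: starting from the 6.5×23.5 cube, the r=7 sphere at (15, 6) misses the remaining region (no effect) — boundary = 60.00 mm. So its perimeter = 60.00 mm. Layer 27 is larger (60.00 vs 53.73 mm).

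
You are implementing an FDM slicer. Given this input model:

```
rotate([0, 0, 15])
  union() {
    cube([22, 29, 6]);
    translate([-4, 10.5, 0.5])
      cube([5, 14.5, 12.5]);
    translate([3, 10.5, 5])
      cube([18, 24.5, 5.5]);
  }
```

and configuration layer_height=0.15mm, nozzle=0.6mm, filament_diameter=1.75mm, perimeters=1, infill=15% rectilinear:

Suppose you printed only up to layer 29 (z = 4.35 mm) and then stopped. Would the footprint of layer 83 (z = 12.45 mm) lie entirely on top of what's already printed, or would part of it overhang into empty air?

Compare the two slices. At z = 4.35: the 22×29 cube contributes its full rectangle (area 638.00 mm²); the 5×14.5 cube at (-4, 10.5) contributes its full rectangle (area 72.50 mm²); the cube at (3, 10.5) does not reach this height (z outside [5, 10.5]); Combining (union): the regions partially overlap — summed areas 710.50 mm² minus the doubly-counted overlap 14.50 mm² gives 696.00 mm² — area = 696.00 mm²; (whole slice rotated 15° about Z — lengths, areas and connectivity unchanged). At z = 12.45: the cube is not intersected at this z (z outside [0, 6]); the 5×14.5 cube at (-4, 10.5) contributes its full rectangle (area 72.50 mm²); the cube at (3, 10.5) does not reach this height (z outside [5, 10.5]); Merging all regions: only the 5×14.5 cube at (-4, 10.5) is present, so the union is just that shape — area = 72.50 mm²; (rotated 15° about Z; rotation is an isometry so areas/perimeters/island counts are preserved). Checking containment: the cross-section at z = 12.45 is a subset of the cross-section at z = 4.35.

entirely on top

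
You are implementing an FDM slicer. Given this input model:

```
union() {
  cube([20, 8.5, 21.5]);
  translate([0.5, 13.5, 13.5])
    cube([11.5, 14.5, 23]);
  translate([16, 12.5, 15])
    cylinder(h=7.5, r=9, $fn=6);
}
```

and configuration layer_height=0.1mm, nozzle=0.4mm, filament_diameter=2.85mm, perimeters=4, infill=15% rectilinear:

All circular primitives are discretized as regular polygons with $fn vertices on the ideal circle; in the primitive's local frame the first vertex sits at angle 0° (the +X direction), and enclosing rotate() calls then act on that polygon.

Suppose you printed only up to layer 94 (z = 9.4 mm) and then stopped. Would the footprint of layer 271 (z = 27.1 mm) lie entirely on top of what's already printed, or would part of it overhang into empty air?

part overhangs

Compare the two slices. At z = 9.4: the cube is present — its section is the full 20×8.5 rectangle (area 170.00 mm²); the cube at (0.5, 13.5) is absent (z outside [13.5, 36.5]); the cylinder at (16, 12.5) is absent (z outside [15, 22.5]); Merging all regions: only the 20×8.5 cube is present, so the union is just that shape — area = 170.00 mm². At z = 27.1: the cube is not intersected at this z (z outside [0, 21.5]); the cube at (0.5, 13.5) (footprint 11.5×14.5) is included at this height (area 166.75 mm²); the cylinder at (16, 12.5) does not reach this height (z outside [15, 22.5]); Taking the union: only the 11.5×14.5 cube at (0.5, 13.5) is present, so the union is just that shape — area = 166.75 mm². Checking containment: at z = 27.1 the cross-section extends beyond the z = 9.4 cross-section by about 166.75 mm².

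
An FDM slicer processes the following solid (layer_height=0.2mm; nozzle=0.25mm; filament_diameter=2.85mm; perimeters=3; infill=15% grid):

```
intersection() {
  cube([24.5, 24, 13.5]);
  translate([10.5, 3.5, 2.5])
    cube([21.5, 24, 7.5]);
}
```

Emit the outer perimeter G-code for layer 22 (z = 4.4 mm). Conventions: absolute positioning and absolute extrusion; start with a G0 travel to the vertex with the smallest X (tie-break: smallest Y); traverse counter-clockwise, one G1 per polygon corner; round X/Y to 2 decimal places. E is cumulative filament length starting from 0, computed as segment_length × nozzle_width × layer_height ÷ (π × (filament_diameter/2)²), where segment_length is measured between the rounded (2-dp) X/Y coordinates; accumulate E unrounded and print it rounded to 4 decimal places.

At z = 4.4 mm: the cube (footprint 24.5×24) is included at this height; the cube at (10.5, 3.5) (footprint 21.5×24) is included at this height; Taking the intersection: the 21.5×24 cube at (10.5, 3.5) partially overlaps the 24.5×24 cube; clipping to the common part keeps 287.00 mm² — 1 connected region. The outline is a single polygon with 4 vertices. Extrusion per mm of travel: 0.25 × 0.2 / (π × 1.425²) = 0.007838. Accumulating E over each segment gives final E = 0.5408.

G0 X10.50 Y3.50 Z4.40
G1 X24.50 Y3.50 E0.1097
G1 X24.50 Y24.00 E0.2704
G1 X10.50 Y24.00 E0.3801
G1 X10.50 Y3.50 E0.5408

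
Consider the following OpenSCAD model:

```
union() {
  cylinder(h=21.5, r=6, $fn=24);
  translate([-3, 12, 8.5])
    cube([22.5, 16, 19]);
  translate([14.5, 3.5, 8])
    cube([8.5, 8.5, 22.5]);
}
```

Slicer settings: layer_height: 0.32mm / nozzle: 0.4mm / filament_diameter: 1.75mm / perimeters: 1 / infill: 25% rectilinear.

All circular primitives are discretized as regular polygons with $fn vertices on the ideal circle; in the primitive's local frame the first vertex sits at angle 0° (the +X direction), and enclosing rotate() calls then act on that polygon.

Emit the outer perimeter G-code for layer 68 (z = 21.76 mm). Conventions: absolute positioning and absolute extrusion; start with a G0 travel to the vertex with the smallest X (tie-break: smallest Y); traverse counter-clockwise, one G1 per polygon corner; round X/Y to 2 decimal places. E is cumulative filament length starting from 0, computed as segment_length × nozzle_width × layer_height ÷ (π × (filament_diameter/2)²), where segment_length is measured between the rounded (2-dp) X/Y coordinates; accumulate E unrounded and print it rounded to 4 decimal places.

G0 X-3.00 Y12.00 Z21.76
G1 X14.50 Y12.00 E0.9313
G1 X14.50 Y3.50 E1.3836
G1 X23.00 Y3.50 E1.8360
G1 X23.00 Y12.00 E2.2883
G1 X19.50 Y12.00 E2.4746
G1 X19.50 Y28.00 E3.3260
G1 X-3.00 Y28.00 E4.5234
G1 X-3.00 Y12.00 E5.3748

At z = 21.76 mm: the cylinder is absent (z outside [0, 21.5]); the cube at (-3, 12) is present — its section is the full 22.5×16 rectangle; the cube at (14.5, 3.5) is present — its section is the full 8.5×8.5 rectangle; Taking the union: the 2 present regions share edge segments without overlapping in area, so areas simply add but the touching pieces fuse into one outline (the shared edge portions become interior and drop out of the boundary) — 1 connected region. The outline is a single polygon with 8 vertices. Extrusion per mm of travel: 0.4 × 0.32 / (π × 0.875²) = 0.053216. Accumulating E over each segment gives final E = 5.3748.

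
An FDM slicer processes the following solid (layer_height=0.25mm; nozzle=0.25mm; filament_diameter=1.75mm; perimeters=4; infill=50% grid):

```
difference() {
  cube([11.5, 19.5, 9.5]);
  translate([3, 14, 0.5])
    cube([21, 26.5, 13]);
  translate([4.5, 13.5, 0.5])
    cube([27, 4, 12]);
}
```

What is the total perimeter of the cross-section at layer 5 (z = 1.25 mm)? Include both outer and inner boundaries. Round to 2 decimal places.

62.00 mm

At z = 1.25 mm: the cube (footprint 11.5×19.5) is included at this height (perimeter 62.00 mm); the 21×26.5 cube at (3, 14) contributes its full rectangle (perimeter 95.00 mm); the cube at (4.5, 13.5) is present — its section is the full 27×4 rectangle (perimeter 62.00 mm); Taking the first minus the rest: starting from the 11.5×19.5 cube, the 21×26.5 cube at (3, 14) partially overlaps it — only the 46.75 mm² overlap (of its 556.50 mm²) is removed, clipping the outline; the 27×4 cube at (4.5, 13.5) partially overlaps it — only the 3.50 mm² overlap (of its 108.00 mm²) is removed, clipping the outline — boundary = 62.00 mm. Overall, the cross-section is a single solid region. Total boundary length (outer) = 62.00 mm.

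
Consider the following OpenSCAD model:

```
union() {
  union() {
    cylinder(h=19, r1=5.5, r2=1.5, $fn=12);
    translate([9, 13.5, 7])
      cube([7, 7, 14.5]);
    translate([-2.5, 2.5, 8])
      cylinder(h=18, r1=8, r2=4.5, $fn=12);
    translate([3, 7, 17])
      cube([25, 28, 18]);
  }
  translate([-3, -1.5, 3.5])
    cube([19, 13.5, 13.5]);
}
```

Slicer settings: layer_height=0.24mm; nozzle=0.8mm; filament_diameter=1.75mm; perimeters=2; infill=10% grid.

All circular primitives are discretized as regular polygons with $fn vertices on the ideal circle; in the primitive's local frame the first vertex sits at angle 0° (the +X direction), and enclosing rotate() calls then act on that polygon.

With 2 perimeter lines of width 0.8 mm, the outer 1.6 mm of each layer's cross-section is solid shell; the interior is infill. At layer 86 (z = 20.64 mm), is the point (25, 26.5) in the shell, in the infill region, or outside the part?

At z = 20.64 mm: the cone is not intersected at this z (z outside [0, 19]); the cube at (9, 13.5) (footprint 7×7) is included at this height; the cone at (-2.5, 2.5) contributes a regular 12-gon of circumradius 5.542 (interpolated between r1=8 and r2=4.5 at t=0.702); the cube at (3, 7) (footprint 25×28) is included at this height; Merging all regions: the regions partially overlap (shared area 49.00 mm²), so overlapping operands fuse into one piece — 2 connected regions; the cube at (-3, -1.5) is not intersected at this z (z outside [3.5, 17]); Merging all regions: only that combined region is present, so the union is just that shape — 2 connected regions. Overall, the cross-section has 2 separate islands. The nearest boundary edge runs (28.00, 35.00)→(28.00, 7.00); distance from the point to it = 3.00 mm. (Shell/infill is judged within the island containing the point — the largest one.) The point is inside the cross-section and 3.00 mm from the nearest boundary — more than the 1.6 mm shell width (2 × 0.8), so it's in the infill interior.

infill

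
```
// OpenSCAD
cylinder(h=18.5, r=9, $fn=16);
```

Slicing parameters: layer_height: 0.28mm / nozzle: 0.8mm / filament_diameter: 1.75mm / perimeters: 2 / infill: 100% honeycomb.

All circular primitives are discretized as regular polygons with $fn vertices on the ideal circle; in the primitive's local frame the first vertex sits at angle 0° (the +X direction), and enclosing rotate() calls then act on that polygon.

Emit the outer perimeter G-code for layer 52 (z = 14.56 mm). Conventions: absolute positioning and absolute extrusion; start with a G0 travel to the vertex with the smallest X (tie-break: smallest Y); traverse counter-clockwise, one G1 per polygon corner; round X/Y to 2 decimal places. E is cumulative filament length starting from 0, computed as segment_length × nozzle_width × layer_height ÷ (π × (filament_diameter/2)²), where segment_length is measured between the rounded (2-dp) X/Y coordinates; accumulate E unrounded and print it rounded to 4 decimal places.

G0 X-9.00 Y0.00 Z14.56
G1 X-8.31 Y-3.44 E0.3267
G1 X-6.36 Y-6.36 E0.6537
G1 X-3.44 Y-8.31 E0.9807
G1 X0.00 Y-9.00 E1.3075
G1 X3.44 Y-8.31 E1.6342
G1 X6.36 Y-6.36 E1.9612
G1 X8.31 Y-3.44 E2.2882
G1 X9.00 Y0.00 E2.6150
G1 X8.31 Y3.44 E2.9417
G1 X6.36 Y6.36 E3.2687
G1 X3.44 Y8.31 E3.5957
G1 X0.00 Y9.00 E3.9224
G1 X-3.44 Y8.31 E4.2492
G1 X-6.36 Y6.36 E4.5762
G1 X-8.31 Y3.44 E4.9032
G1 X-9.00 Y0.00 E5.2299

At z = 14.56 mm: the cylinder: section is a regular 16-gon, circumradius r=9. The outline is a single polygon with 16 vertices. Extrusion per mm of travel: 0.8 × 0.28 / (π × 0.875²) = 0.093128. Accumulating E over each segment gives final E = 5.2299.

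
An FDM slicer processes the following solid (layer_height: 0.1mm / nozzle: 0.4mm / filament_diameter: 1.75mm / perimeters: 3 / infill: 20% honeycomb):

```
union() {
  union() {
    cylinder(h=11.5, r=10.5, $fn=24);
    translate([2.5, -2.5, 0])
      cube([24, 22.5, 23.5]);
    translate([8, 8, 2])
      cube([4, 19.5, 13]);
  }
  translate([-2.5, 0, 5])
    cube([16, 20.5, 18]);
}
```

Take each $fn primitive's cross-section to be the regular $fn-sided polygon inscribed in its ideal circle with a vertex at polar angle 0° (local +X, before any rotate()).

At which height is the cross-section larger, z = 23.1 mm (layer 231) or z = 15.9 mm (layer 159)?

Layer 231 (z = 23.1): the cylinder is not intersected at this z (z outside [0, 11.5]); the cube at (2.5, -2.5) is present — its section is the full 24×22.5 rectangle (area 540.00 mm²); the cube at (8, 8) does not reach this height (z outside [2, 15]); Merging all regions: only the 24×22.5 cube at (2.5, -2.5) is present, so the union is just that shape — area = 540.00 mm²; the cube at (-2.5, 0) is absent (z outside [5, 23]); Taking the union: only that combined region is present, so the union is just that shape — area = 540.00 mm². So its area = 540.00 mm². Layer 159 (z = 15.9): the cylinder is not intersected at this z (z outside [0, 11.5]); the 24×22.5 cube at (2.5, -2.5) contributes its full rectangle (area 540.00 mm²); the cube at (8, 8) is absent (z outside [2, 15]); Merging all regions: only the 24×22.5 cube at (2.5, -2.5) is present, so the union is just that shape — area = 540.00 mm²; the cube at (-2.5, 0) is present — its section is the full 16×20.5 rectangle (area 328.00 mm²); Taking the union: the regions partially overlap — summed areas 868.00 mm² minus the doubly-counted overlap 220.00 mm² gives 648.00 mm² — area = 648.00 mm². So its area = 648.00 mm². Layer 159 is larger (648.00 vs 540.00 mm²).

layer 159 (z = 15.9 mm)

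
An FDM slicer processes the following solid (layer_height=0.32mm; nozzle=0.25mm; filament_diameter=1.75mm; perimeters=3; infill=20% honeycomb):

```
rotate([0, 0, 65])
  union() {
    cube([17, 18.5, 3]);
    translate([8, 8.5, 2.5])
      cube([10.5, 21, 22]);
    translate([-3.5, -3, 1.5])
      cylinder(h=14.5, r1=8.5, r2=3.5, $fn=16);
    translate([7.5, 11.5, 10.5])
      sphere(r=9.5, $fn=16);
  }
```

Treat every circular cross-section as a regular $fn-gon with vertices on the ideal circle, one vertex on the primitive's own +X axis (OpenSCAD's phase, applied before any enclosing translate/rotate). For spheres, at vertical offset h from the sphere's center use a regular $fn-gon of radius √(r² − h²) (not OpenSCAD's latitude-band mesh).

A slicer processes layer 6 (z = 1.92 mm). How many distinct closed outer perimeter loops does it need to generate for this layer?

At z = 1.92 mm: the 17×18.5 cube contributes its full rectangle; the cube at (8, 8.5) is not intersected at this z (z outside [2.5, 24.5]); the cone at (-3.5, -3) (r1=8.5→r2=3.5) has section circumradius 8.355 here — a regular 16-gon; the sphere at (7.5, 11.5): section is a regular 16-gon, circumradius = √(r²−h²) = √(9.5²−8.58²) = 4.078; Merging all regions: the regions partially overlap (shared area 62.68 mm²), so overlapping operands fuse into one piece — 1 connected region; (whole slice rotated 65° about Z — lengths, areas and connectivity unchanged). The result has 1 disconnected region.

1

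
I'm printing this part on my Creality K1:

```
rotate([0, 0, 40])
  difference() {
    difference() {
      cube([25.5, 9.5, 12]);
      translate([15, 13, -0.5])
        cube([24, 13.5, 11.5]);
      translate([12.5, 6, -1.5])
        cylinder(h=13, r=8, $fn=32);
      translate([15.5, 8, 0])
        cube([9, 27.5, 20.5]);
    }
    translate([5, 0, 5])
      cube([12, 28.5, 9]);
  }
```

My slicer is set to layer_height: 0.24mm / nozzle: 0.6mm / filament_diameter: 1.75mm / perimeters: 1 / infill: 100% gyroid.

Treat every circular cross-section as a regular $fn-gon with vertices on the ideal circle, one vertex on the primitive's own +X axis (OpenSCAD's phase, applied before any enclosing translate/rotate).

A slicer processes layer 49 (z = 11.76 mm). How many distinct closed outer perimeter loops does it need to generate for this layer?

At z = 11.76 mm: the 25.5×9.5 cube contributes its full rectangle; the cube at (15, 13) does not reach this height (z outside [-0.5, 11]); the cylinder at (12.5, 6) is absent (z outside [-1.5, 11.5]); the cube at (15.5, 8) (footprint 9×27.5) is included at this height; After the difference (first − rest): starting from the 25.5×9.5 cube, the 9×27.5 cube at (15.5, 8) partially overlaps it — only the 13.50 mm² overlap (of its 247.50 mm²) is removed, clipping the outline — 1 connected region; the cube at (5, 0) (footprint 12×28.5) is included at this height; Subtracting the remaining from the first: starting from that combined region, the 12×28.5 cube at (5, 0) partially overlaps it — only the 111.75 mm² overlap (of its 342.00 mm²) is removed, clipping the outline — 2 connected regions; (whole slice rotated 40° about Z — lengths, areas and connectivity unchanged). The result has 2 disconnected regions.

2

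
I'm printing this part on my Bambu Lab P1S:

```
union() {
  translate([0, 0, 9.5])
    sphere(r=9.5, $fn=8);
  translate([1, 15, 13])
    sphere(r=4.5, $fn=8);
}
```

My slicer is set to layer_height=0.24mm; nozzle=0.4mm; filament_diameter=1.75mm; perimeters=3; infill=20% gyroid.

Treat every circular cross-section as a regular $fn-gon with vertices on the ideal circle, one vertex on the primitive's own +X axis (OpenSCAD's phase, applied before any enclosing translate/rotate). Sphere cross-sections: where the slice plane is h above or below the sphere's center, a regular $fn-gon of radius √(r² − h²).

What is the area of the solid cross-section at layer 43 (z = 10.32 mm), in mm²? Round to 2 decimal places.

290.32 mm²

At z = 10.32 mm: the r=9.5 sphere slices to a regular 8-gon of circumradius 9.465 (√(r²−h²) with h=0.82 from center) (area = (8/2)·9.465²·sin(360°/8) = 253.36 mm²); the sphere at (1, 15): section is a regular 8-gon, circumradius = √(r²−h²) = √(4.5²−2.68²) = 3.615 (area = (8/2)·3.615²·sin(360°/8) = 36.96 mm²); Taking the union: the 2 present regions are separate (no shared area or edge), so areas and boundary lengths simply add and each stays a separate island — area = 290.32 mm². Overall, the cross-section has 2 separate islands. Net area = 290.32 mm².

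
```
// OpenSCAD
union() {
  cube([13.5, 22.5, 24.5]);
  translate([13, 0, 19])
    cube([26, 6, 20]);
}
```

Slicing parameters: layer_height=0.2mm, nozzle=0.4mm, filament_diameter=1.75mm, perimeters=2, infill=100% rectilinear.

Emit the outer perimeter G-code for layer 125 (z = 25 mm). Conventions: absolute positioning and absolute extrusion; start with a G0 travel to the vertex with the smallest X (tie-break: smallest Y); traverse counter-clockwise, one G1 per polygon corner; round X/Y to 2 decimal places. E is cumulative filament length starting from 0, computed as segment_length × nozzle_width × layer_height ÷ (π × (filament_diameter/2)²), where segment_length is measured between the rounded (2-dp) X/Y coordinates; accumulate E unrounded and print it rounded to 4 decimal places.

At z = 25 mm: the cube is not intersected at this z (z outside [0, 24.5]); the cube at (13, 0) is present — its section is the full 26×6 rectangle; Taking the union: only the 26×6 cube at (13, 0) is present, so the union is just that shape — 1 connected region. The outline is a single polygon with 4 vertices. Extrusion per mm of travel: 0.4 × 0.2 / (π × 0.875²) = 0.033260. Accumulating E over each segment gives final E = 2.1286.

G0 X13.00 Y0.00 Z25.00
G1 X39.00 Y0.00 E0.8648
G1 X39.00 Y6.00 E1.0643
G1 X13.00 Y6.00 E1.9291
G1 X13.00 Y0.00 E2.1286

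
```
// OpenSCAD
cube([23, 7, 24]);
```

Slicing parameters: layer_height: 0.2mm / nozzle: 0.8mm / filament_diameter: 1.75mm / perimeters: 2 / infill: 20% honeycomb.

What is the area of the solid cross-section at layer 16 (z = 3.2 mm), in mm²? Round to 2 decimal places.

At z = 3.2 mm: the cube (footprint 23×7) is included at this height (area 161.00 mm²). Overall, the cross-section is a single solid region. Net area = 161.00 mm².

161.00 mm²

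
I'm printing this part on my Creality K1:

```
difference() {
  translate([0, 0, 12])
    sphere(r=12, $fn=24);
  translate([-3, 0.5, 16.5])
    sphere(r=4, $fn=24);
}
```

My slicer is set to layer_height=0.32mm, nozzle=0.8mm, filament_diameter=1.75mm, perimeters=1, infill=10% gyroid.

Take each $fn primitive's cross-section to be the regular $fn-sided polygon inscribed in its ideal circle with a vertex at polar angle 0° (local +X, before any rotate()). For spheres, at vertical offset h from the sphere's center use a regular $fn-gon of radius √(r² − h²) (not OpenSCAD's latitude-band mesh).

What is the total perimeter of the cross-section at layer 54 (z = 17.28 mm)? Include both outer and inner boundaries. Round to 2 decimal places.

At z = 17.28 mm: the sphere: section is a regular 24-gon, circumradius = √(r²−h²) = √(12²−5.28²) = 10.776 (perimeter = 2·24·10.776·sin(180°/24) = 67.51 mm); the sphere at (-3, 0.5): section is a regular 24-gon, circumradius = √(r²−h²) = √(4²−0.78²) = 3.923 (perimeter = 2·24·3.923·sin(180°/24) = 24.58 mm); Subtracting the remaining from the first: starting from the r=12 sphere, the r=4 sphere at (-3, 0.5) lies wholly inside it (removes its full 47.80 mm² and its 24.58 mm outline becomes a hole wall) — boundary (outer + 1 inner loop) = 92.09 mm. Overall, the cross-section is one region with 1 hole. Total boundary length (outer + inner) = 92.09 mm.

92.09 mm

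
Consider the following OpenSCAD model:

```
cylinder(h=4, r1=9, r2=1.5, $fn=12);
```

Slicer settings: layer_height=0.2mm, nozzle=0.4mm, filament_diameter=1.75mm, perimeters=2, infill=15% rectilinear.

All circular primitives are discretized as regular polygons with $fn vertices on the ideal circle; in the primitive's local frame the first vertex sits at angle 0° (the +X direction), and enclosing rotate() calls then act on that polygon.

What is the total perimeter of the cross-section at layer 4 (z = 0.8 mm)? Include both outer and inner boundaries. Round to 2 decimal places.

At z = 0.8 mm: the cone (r1=9→r2=1.5) has section circumradius 7.500 here — a regular 12-gon (perimeter = 2·12·7.500·sin(180°/12) = 46.59 mm). Overall, the cross-section is a single solid region. Total boundary length (outer) = 46.59 mm.

46.59 mm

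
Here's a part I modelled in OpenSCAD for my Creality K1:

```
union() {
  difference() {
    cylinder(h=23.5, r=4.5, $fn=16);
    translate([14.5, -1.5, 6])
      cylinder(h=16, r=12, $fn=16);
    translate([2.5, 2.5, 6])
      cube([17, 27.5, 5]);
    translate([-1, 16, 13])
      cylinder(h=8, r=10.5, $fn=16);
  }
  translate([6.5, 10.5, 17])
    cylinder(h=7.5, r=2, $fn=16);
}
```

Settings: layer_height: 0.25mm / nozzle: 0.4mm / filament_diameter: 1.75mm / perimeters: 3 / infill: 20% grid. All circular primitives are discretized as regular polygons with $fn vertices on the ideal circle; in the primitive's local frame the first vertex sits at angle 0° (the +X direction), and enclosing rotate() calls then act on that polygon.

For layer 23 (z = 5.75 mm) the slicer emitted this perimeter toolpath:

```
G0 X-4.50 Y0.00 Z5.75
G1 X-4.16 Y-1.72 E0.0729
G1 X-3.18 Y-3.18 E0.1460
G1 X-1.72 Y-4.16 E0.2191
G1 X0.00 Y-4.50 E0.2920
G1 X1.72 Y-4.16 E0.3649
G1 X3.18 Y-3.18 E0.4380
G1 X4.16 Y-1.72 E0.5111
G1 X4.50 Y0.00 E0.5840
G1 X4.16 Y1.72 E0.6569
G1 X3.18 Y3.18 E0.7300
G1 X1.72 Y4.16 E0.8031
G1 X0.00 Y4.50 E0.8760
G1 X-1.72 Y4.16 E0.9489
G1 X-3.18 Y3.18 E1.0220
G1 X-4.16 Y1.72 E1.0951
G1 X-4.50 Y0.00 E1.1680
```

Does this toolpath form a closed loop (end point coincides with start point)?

yes

Start point (G0): (-4.50, 0.00). End point (last G1): the path returns to the start — closed.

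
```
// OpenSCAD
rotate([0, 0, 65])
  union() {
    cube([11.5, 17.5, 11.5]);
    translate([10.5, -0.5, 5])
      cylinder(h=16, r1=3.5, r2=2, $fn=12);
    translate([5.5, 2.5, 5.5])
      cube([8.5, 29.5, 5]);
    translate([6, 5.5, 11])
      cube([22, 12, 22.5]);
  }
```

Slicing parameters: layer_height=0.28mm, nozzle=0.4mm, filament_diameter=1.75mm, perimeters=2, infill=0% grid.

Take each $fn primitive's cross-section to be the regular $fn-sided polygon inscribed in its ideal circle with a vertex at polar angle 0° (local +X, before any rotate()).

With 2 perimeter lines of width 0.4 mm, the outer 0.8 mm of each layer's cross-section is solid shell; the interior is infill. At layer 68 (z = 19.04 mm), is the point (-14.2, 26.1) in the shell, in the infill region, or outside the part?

At z = 19.04 mm: the cube is not intersected at this z (z outside [0, 11.5]); the cone at (10.5, -0.5) contributes a regular 12-gon of circumradius 2.184 (interpolated between r1=3.5 and r2=2 at t=0.877); the cube at (5.5, 2.5) does not reach this height (z outside [5.5, 10.5]); the cube at (6, 5.5) is present — its section is the full 22×12 rectangle; Merging all regions: the 2 present regions are separate (no shared area or edge), so areas and boundary lengths simply add and each stays a separate island — 2 connected regions; (whole slice rotated 65° about Z — lengths, areas and connectivity unchanged). Overall, the cross-section has 2 separate islands. Undo the 65° rotation: the query point maps to (17.653, 23.900) in the un-rotated model frame. The nearest boundary edge runs (6.00, 17.50)→(28.00, 17.50); distance from the point to it = 6.40 mm. The point is not inside any of the regions above, so it lies outside the cross-section (6.40 mm from the nearest boundary).

outside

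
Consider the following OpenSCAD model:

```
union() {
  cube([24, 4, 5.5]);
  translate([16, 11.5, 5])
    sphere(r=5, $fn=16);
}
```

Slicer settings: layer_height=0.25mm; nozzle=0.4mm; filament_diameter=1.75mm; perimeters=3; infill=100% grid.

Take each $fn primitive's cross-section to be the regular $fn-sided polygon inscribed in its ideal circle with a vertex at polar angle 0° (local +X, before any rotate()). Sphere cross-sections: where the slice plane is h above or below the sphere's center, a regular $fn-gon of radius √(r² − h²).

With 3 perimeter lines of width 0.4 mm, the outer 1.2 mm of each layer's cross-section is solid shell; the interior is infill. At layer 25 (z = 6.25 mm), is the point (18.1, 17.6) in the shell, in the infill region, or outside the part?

outside

At z = 6.25 mm: the cube does not reach this height (z outside [0, 5.5]); the sphere at (16, 11.5): section is a regular 16-gon, circumradius = √(r²−h²) = √(5²−1.25²) = 4.841; Combining (union): only the r=5 sphere at (16, 11.5) is present, so the union is just that shape — 1 connected region. Overall, the cross-section is a single solid region. The nearest boundary edge runs (17.85, 15.97)→(16.00, 16.34); distance from the point to it = 1.64 mm. The point is not inside any of the regions above, so it lies outside the cross-section (1.64 mm from the nearest boundary).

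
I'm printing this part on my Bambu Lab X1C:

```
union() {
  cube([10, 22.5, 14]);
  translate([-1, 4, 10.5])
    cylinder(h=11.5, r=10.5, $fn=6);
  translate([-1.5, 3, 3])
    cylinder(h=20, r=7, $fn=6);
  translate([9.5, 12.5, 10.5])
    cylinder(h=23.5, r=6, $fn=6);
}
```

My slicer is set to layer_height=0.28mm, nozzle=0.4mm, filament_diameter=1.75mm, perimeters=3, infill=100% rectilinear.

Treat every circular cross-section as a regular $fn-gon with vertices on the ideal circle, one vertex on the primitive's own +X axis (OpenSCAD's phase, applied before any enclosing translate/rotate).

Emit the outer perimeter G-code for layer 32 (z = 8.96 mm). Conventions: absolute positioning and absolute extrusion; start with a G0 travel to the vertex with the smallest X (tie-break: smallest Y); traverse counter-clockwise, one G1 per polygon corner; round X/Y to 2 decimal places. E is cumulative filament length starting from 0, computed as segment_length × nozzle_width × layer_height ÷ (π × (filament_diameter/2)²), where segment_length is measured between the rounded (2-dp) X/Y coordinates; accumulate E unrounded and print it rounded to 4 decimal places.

At z = 8.96 mm: the cube (footprint 10×22.5) is included at this height; the cylinder at (-1, 4) does not reach this height (z outside [10.5, 22]); the r=7 cylinder at (-1.5, 3) contributes a regular 6-gon of circumradius 7; the cylinder at (9.5, 12.5) is not intersected at this z (z outside [10.5, 34]); Merging all regions: the regions partially overlap (shared area 36.64 mm²), so overlapping operands fuse into one piece — 1 connected region. The outline is a single polygon with 9 vertices. Extrusion per mm of travel: 0.4 × 0.28 / (π × 0.875²) = 0.046564. Accumulating E over each segment gives final E = 3.8044.

G0 X-8.50 Y3.00 Z8.96
G1 X-5.00 Y-3.06 E0.3259
G1 X2.00 Y-3.06 E0.6518
G1 X3.77 Y0.00 E0.8164
G1 X10.00 Y0.00 E1.1065
G1 X10.00 Y22.50 E2.1542
G1 X0.00 Y22.50 E2.6198
G1 X0.00 Y9.06 E3.2457
G1 X-5.00 Y9.06 E3.4785
G1 X-8.50 Y3.00 E3.8044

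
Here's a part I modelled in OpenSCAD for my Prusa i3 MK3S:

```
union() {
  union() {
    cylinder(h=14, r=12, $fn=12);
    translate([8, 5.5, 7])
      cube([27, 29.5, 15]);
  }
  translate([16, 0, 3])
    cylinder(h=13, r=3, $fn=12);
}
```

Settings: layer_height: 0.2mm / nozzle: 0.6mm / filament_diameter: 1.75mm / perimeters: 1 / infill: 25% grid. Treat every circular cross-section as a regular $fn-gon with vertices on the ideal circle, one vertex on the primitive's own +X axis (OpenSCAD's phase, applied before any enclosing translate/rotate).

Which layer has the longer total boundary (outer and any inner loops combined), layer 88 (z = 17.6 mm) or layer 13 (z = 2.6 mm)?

layer 88 (z = 17.6 mm)

Layer 88 (z = 17.6): the cylinder is not intersected at this z (z outside [0, 14]); the 27×29.5 cube at (8, 5.5) contributes its full rectangle (perimeter 113.00 mm); Combining (union): only the 27×29.5 cube at (8, 5.5) is present, so the union is just that shape — boundary = 113.00 mm; the cylinder at (16, 0) is absent (z outside [3, 16]); Taking the union: only the result so far is present, so the union is just that shape — boundary = 113.00 mm. So its perimeter = 113.00 mm. Layer 13 (z = 2.6): the cylinder: section is a regular 12-gon, circumradius r=12 (perimeter = 2·12·12.000·sin(180°/12) = 74.54 mm); the cube at (8, 5.5) does not reach this height (z outside [7, 22]); Combining (union): only the r=12 cylinder is present, so the union is just that shape — boundary = 74.54 mm; the cylinder at (16, 0) does not reach this height (z outside [3, 16]); Combining (union): only the result so far is present, so the union is just that shape — boundary = 74.54 mm. So its perimeter = 74.54 mm. Layer 88 is larger (113.00 vs 74.54 mm).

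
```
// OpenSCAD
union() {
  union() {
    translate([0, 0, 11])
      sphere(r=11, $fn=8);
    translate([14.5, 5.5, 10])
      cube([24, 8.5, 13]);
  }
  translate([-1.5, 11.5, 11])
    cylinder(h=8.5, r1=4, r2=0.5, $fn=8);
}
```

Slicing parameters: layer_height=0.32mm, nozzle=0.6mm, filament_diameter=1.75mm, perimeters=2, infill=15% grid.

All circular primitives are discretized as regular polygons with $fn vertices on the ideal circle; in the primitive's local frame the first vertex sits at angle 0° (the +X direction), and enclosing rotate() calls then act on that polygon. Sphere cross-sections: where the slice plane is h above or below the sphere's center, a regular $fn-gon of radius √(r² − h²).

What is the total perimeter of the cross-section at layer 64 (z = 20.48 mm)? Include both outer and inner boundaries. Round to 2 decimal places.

At z = 20.48 mm: the r=11 sphere slices to a regular 8-gon of circumradius 5.579 (√(r²−h²) with h=9.48 from center) (perimeter = 2·8·5.579·sin(180°/8) = 34.16 mm); the 24×8.5 cube at (14.5, 5.5) contributes its full rectangle (perimeter 65.00 mm); Merging all regions: the 2 present regions are separate (no shared area or edge), so areas and boundary lengths simply add and each stays a separate island — boundary = 99.16 mm; the cone at (-1.5, 11.5) is absent (z outside [11, 19.5]); Combining (union): only the result so far is present, so the union is just that shape — boundary = 99.16 mm. Overall, the cross-section has 2 separate islands. Total boundary length (outer) = 99.16 mm.

99.16 mm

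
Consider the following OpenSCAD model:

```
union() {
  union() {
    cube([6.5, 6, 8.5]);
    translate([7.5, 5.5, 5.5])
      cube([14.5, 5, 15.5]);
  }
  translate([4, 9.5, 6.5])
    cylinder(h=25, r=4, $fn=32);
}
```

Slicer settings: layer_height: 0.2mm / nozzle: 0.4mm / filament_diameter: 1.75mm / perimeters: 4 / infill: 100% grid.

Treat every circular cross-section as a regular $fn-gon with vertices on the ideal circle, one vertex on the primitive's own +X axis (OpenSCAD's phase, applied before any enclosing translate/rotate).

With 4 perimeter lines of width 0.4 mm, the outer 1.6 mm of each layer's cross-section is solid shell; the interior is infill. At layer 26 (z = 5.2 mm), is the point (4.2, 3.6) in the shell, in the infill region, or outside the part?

At z = 5.2 mm: the cube (footprint 6.5×6) is included at this height; the cube at (7.5, 5.5) does not reach this height (z outside [5.5, 21]); Taking the union: only the 6.5×6 cube is present, so the union is just that shape — 1 connected region; the cylinder at (4, 9.5) does not reach this height (z outside [6.5, 31.5]); Merging all regions: only that combined region is present, so the union is just that shape — 1 connected region. Overall, the cross-section is a single solid region. The nearest boundary edge runs (6.50, 0.00)→(6.50, 6.00); distance from the point to it = 2.30 mm. The point is inside the cross-section and 2.30 mm from the nearest boundary — more than the 1.6 mm shell width (4 × 0.4), so it's in the infill interior.

infill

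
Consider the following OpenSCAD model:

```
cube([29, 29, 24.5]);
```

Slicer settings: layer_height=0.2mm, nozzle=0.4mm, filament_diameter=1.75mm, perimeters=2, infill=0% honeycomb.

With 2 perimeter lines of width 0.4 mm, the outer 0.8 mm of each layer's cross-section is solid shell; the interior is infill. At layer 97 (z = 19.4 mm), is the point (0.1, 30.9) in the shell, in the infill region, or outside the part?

outside

At z = 19.4 mm: the cube (footprint 29×29) is included at this height. Overall, the cross-section is a single solid region. The nearest boundary edge runs (29.00, 29.00)→(0.00, 29.00); distance from the point to it = 1.90 mm. The point is not inside any of the regions above, so it lies outside the cross-section (1.90 mm from the nearest boundary).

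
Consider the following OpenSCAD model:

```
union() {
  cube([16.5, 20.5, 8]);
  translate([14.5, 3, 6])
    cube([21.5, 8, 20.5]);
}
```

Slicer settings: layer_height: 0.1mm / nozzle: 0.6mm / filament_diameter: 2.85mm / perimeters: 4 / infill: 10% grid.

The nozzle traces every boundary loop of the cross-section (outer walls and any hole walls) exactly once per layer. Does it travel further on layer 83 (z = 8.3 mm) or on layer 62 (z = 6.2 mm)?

Layer 83 (z = 8.3): the cube is absent (z outside [0, 8]); the 21.5×8 cube at (14.5, 3) contributes its full rectangle (perimeter 59.00 mm); Taking the union: only the 21.5×8 cube at (14.5, 3) is present, so the union is just that shape — boundary = 59.00 mm. So its perimeter = 59.00 mm. Layer 62 (z = 6.2): the 16.5×20.5 cube contributes its full rectangle (perimeter 74.00 mm); the 21.5×8 cube at (14.5, 3) contributes its full rectangle (perimeter 59.00 mm); Combining (union): the regions partially overlap (shared area 16.00 mm²), so the edge portions inside another operand are dropped and the merged outline is re-measured after clipping — boundary = 113.00 mm. So its perimeter = 113.00 mm. Layer 62 is larger (113.00 vs 59.00 mm).

layer 62 (z = 6.2 mm)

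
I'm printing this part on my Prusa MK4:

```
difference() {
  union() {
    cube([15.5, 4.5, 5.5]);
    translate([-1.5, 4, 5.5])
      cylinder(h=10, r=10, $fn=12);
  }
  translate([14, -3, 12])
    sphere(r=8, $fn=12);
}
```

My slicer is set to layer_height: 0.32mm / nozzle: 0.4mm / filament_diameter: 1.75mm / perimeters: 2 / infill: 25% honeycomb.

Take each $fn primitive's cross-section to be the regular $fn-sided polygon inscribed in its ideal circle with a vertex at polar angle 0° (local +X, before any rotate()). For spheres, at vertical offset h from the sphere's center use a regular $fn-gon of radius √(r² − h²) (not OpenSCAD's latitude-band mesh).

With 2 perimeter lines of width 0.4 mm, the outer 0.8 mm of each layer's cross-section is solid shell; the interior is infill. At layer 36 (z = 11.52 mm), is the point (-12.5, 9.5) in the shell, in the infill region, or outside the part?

At z = 11.52 mm: the cube does not reach this height (z outside [0, 5.5]); the r=10 cylinder at (-1.5, 4) gives a regular 12-gon of circumradius 10 (constant along its height); Taking the union: only the r=10 cylinder at (-1.5, 4) is present, so the union is just that shape — 1 connected region; the r=8 sphere at (14, -3) slices to a regular 12-gon of circumradius 7.986 (√(r²−h²) with h=0.48 from center); Subtracting the remaining from the first: starting from that combined region, the r=8 sphere at (14, -3) partially overlaps it — only the 1.72 mm² overlap (of its 191.31 mm²) is removed, clipping the outline — 1 connected region. Overall, the cross-section is a single solid region. The nearest boundary edge runs (-11.50, 4.00)→(-10.16, 9.00); distance from the point to it = 2.39 mm. The point is not inside any of the regions above, so it lies outside the cross-section (2.39 mm from the nearest boundary).

outside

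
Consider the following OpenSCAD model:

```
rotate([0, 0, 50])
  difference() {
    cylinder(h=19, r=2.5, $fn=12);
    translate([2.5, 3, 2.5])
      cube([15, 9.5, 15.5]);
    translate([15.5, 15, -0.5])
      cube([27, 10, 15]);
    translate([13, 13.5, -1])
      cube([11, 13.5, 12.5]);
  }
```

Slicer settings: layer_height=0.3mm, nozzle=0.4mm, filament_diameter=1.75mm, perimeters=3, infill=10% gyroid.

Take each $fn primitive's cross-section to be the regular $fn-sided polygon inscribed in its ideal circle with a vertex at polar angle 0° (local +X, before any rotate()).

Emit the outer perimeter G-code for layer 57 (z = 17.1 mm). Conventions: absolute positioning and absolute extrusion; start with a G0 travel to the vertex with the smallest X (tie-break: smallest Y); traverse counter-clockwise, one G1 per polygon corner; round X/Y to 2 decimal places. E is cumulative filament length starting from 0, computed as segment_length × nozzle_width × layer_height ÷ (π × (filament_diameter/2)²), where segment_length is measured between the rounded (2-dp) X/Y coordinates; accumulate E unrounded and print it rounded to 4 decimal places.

G0 X-2.46 Y0.43 Z17.10
G1 X-2.35 Y-0.86 E0.0646
G1 X-1.61 Y-1.92 E0.1291
G1 X-0.43 Y-2.46 E0.1938
G1 X0.86 Y-2.35 E0.2584
G1 X1.92 Y-1.61 E0.3229
G1 X2.46 Y-0.43 E0.3877
G1 X2.35 Y0.86 E0.4523
G1 X1.61 Y1.92 E0.5167
G1 X0.43 Y2.46 E0.5815
G1 X-0.86 Y2.35 E0.6461
G1 X-1.92 Y1.61 E0.7106
G1 X-2.46 Y0.43 E0.7753

At z = 17.1 mm: the cylinder: section is a regular 12-gon, circumradius r=2.5; the 15×9.5 cube at (2.5, 3) contributes its full rectangle; the cube at (15.5, 15) is not intersected at this z (z outside [-0.5, 14.5]); the cube at (13, 13.5) does not reach this height (z outside [-1, 11.5]); Subtracting the remaining from the first: starting from the r=2.5 cylinder, the 15×9.5 cube at (2.5, 3) misses the remaining region (no effect) — 1 connected region; (whole slice rotated 50° about Z — lengths, areas and connectivity unchanged). The outline is a single polygon with 12 vertices. Extrusion per mm of travel: 0.4 × 0.3 / (π × 0.875²) = 0.049890. Accumulating E over each segment gives final E = 0.7753.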